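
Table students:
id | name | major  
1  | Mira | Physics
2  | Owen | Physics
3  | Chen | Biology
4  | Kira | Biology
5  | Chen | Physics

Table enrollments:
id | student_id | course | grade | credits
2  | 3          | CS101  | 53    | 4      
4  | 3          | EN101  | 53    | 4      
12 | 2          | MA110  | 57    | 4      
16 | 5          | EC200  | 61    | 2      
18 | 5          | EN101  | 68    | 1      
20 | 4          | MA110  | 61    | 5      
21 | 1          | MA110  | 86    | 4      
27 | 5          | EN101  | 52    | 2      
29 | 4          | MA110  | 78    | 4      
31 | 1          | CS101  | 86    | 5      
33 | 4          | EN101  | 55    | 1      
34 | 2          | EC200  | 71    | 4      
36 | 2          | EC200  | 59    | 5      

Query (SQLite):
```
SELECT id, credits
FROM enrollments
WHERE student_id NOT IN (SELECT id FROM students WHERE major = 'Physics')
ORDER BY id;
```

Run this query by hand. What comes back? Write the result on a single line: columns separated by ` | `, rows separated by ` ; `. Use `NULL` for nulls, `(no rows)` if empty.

2 | 4 ; 4 | 4 ; 20 | 5 ; 29 | 4 ; 33 | 1

Inner query: students.id where major = 'Physics'.
Outer: keep enrollments rows whose student_id is not in that set.
Inner query → {1, 2, 5}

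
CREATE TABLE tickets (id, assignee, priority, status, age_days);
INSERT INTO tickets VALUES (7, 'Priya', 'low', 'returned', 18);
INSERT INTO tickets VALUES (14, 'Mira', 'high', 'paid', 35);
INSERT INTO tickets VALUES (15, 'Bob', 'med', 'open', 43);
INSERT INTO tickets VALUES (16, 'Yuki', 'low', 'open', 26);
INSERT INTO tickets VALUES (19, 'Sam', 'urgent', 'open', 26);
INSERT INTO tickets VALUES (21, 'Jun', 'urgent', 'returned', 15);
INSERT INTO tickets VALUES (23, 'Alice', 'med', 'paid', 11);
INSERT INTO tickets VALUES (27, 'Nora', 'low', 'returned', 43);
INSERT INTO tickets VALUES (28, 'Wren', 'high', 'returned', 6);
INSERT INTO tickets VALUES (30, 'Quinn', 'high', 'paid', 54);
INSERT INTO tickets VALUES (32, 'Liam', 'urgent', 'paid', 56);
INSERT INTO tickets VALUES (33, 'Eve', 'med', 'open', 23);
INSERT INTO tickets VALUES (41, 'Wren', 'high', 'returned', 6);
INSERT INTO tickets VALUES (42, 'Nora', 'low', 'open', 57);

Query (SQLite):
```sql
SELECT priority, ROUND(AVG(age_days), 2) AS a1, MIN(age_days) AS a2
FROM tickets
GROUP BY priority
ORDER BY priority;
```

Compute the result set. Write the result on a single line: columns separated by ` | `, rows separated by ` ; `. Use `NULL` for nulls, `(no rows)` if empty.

high | 25.25 | 6 ; low | 36 | 18 ; med | 25.67 | 11 ; urgent | 32.33 | 15

Group tickets by priority.
Per group compute: ROUND(AVG(age_days), 2), MIN(age_days).
  high: ids {14, 28, 30, 41} → ROUND(AVG(age_days), 2)=25.25, MIN(age_days)=6
  low: ids {7, 16, 27, 42} → ROUND(AVG(age_days), 2)=36, MIN(age_days)=18
  med: ids {15, 23, 33} → ROUND(AVG(age_days), 2)=25.67, MIN(age_days)=11
  urgent: ids {19, 21, 32} → ROUND(AVG(age_days), 2)=32.33, MIN(age_days)=15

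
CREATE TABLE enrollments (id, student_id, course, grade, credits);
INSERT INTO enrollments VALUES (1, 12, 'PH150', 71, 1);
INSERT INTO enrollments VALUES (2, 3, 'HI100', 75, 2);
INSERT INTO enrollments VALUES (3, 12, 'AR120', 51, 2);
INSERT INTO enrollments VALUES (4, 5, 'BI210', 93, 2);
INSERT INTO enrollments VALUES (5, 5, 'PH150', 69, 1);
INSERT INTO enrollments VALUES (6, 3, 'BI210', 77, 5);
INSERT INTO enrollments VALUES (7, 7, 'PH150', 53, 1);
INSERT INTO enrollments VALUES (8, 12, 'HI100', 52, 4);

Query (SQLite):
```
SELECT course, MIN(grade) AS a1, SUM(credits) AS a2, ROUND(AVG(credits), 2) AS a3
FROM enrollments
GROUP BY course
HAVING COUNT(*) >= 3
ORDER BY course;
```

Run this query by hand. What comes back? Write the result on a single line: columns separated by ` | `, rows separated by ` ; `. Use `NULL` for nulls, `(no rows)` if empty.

Group enrollments by course.
Per group compute: MIN(grade), SUM(credits), ROUND(AVG(credits), 2).
HAVING: drop groups with fewer than 3 rows.
  AR120: ids {3} → MIN(grade)=51, SUM(credits)=2, ROUND(AVG(credits), 2)=2
  BI210: ids {4, 6} → MIN(grade)=77, SUM(credits)=7, ROUND(AVG(credits), 2)=3.5
  HI100: ids {2, 8} → MIN(grade)=52, SUM(credits)=6, ROUND(AVG(credits), 2)=3
  PH150: ids {1, 5, 7} → MIN(grade)=53, SUM(credits)=3, ROUND(AVG(credits), 2)=1

PH150 | 53 | 3 | 1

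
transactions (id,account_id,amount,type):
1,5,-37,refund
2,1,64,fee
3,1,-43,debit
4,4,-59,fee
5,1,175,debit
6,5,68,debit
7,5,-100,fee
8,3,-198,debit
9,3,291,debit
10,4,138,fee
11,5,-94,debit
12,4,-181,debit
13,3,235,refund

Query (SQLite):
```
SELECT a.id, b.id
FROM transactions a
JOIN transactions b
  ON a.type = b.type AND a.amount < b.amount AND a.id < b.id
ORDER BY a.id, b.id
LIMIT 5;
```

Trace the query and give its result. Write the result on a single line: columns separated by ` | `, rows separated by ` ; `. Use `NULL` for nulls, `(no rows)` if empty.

1 | 13 ; 2 | 10 ; 3 | 5 ; 3 | 6 ; 3 | 9

Pairs (a,b) with same type, a.amount < b.amount, a.id < b.id.
type groups: debit:{3,5,6,8,9,11,12} fee:{2,4,7,10} refund:{1,13}
Ordered by (a.id, b.id); first 5.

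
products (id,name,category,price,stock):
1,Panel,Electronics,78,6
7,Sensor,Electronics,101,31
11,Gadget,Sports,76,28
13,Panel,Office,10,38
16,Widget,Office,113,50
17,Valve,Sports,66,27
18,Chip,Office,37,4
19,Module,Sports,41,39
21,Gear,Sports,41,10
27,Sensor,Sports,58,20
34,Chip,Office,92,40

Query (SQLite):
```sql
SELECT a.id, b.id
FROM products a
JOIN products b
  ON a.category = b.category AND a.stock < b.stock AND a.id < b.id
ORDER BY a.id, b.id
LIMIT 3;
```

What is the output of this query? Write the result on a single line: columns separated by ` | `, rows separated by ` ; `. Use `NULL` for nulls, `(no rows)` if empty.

1 | 7 ; 11 | 19 ; 13 | 16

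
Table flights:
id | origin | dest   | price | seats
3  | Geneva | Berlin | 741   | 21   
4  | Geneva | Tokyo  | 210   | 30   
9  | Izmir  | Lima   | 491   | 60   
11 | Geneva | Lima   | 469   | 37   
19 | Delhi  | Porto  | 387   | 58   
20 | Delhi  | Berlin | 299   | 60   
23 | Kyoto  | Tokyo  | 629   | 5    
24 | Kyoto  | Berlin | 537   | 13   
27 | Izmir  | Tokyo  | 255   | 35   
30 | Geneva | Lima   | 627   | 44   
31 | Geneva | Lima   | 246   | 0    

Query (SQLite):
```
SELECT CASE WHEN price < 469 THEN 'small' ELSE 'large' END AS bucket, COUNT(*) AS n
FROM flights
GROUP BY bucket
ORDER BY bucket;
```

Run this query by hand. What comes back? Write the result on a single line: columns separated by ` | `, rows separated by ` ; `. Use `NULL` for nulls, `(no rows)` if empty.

Bucket rows by price < 469 → 'small' else 'large'; count each bucket.

large | 6 ; small | 5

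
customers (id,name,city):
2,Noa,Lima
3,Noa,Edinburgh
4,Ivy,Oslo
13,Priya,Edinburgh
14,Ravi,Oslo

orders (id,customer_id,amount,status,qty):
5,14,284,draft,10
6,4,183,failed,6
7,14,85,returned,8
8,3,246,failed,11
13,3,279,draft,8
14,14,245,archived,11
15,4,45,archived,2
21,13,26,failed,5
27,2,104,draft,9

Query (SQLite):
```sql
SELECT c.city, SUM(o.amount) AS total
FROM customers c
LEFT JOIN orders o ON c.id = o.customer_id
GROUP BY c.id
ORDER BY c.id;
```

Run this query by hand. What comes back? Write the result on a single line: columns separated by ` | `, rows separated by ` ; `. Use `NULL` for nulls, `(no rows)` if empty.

LEFT JOIN keeps every customers row; unmatched ones get NULL for orders columns.
Group by customers.id and compute SUM(o.amount). SUM over an all-NULL group is NULL.
  2: ids {27} → SUM(o.amount)=104
  3: ids {8, 13} → SUM(o.amount)=525
  4: ids {6, 15} → SUM(o.amount)=228
  13: ids {21} → SUM(o.amount)=26
  14: ids {5, 7, 14} → SUM(o.amount)=614

Lima | 104 ; Edinburgh | 525 ; Oslo | 228 ; Edinburgh | 26 ; Oslo | 614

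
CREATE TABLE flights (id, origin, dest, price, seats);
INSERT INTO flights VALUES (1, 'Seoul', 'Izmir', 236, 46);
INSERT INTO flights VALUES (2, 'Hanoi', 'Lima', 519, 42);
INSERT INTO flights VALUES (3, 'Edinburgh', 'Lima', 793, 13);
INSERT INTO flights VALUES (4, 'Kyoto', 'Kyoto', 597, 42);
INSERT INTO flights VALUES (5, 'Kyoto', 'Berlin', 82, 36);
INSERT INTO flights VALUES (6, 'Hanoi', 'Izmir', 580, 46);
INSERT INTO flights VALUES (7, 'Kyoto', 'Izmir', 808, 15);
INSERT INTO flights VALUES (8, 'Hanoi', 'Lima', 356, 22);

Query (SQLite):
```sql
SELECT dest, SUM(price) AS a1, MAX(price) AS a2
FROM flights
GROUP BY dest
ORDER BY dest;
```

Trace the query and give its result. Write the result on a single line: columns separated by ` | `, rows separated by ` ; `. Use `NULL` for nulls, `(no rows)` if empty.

Group flights by dest.
Per group compute: SUM(price), MAX(price).
  Berlin: ids {5} → SUM(price)=82, MAX(price)=82
  Izmir: ids {1, 6, 7} → SUM(price)=1624, MAX(price)=808
  Kyoto: ids {4} → SUM(price)=597, MAX(price)=597
  Lima: ids {2, 3, 8} → SUM(price)=1668, MAX(price)=793

Berlin | 82 | 82 ; Izmir | 1624 | 808 ; Kyoto | 597 | 597 ; Lima | 1668 | 793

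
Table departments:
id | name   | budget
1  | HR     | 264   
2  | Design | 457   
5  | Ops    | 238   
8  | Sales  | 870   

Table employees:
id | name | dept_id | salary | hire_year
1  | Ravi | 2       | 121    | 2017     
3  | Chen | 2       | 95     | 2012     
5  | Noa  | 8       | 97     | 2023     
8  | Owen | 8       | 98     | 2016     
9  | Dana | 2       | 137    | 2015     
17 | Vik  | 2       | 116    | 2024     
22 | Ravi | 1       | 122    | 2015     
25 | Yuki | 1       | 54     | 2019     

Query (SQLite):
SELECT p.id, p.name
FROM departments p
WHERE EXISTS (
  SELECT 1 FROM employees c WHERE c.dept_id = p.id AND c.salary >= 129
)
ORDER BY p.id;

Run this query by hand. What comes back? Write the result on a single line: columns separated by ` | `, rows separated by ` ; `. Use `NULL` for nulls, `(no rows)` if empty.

2 | Design

For each departments row, check whether any employees with matching dept_id has salary >= 129.
Keep rows where that is true.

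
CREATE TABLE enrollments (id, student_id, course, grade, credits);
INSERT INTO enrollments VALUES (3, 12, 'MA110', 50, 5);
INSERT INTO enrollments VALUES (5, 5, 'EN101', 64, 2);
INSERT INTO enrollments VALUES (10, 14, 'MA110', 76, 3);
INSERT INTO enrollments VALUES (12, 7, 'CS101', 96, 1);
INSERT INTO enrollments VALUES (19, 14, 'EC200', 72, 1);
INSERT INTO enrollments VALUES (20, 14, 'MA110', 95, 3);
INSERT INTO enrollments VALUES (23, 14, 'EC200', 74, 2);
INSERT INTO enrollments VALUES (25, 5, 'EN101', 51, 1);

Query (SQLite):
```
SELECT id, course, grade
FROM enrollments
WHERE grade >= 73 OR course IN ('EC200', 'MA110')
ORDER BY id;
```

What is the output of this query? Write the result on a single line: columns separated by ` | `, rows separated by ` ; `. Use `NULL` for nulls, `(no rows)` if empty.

grade >= 73: ids {10, 12, 20, 23}
course IN ('EC200', 'MA110'): ids {3, 10, 19, 20, 23}
Combine with OR.

3 | MA110 | 50 ; 10 | MA110 | 76 ; 12 | CS101 | 96 ; 19 | EC200 | 72 ; 20 | MA110 | 95 ; 23 | EC200 | 74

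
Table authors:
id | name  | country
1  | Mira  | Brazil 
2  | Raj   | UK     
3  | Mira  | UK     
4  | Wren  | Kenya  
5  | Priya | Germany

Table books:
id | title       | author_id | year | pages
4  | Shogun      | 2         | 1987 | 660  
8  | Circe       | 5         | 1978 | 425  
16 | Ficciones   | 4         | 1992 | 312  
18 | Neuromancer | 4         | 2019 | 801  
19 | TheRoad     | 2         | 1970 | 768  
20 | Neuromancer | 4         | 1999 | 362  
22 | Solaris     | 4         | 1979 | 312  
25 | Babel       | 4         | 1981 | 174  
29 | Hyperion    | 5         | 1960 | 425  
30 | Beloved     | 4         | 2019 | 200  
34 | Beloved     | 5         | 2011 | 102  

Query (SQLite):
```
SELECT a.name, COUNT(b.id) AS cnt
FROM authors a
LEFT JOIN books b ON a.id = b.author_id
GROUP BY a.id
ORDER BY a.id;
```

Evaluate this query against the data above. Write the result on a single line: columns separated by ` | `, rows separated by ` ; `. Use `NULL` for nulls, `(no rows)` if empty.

Mira | 0 ; Raj | 2 ; Mira | 0 ; Wren | 6 ; Priya | 3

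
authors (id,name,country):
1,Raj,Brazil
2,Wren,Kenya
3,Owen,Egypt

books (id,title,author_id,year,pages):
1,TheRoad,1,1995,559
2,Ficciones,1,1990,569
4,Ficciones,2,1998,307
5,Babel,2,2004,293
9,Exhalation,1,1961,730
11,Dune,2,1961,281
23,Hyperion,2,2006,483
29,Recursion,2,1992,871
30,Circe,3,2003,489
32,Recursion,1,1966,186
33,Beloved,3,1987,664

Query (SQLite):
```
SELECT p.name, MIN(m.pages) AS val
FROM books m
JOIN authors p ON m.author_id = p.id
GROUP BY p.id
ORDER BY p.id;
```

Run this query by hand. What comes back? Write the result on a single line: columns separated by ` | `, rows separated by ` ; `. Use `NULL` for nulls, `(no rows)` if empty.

Join each books row to its authors via author_id.
Group joined rows by authors.id; compute MIN(m.pages) per group.
  1: ids {1, 2, 9, 32} → MIN(m.pages)=186
  2: ids {4, 5, 11, 23, 29} → MIN(m.pages)=281
  3: ids {30, 33} → MIN(m.pages)=489

Raj | 186 ; Wren | 281 ; Owen | 489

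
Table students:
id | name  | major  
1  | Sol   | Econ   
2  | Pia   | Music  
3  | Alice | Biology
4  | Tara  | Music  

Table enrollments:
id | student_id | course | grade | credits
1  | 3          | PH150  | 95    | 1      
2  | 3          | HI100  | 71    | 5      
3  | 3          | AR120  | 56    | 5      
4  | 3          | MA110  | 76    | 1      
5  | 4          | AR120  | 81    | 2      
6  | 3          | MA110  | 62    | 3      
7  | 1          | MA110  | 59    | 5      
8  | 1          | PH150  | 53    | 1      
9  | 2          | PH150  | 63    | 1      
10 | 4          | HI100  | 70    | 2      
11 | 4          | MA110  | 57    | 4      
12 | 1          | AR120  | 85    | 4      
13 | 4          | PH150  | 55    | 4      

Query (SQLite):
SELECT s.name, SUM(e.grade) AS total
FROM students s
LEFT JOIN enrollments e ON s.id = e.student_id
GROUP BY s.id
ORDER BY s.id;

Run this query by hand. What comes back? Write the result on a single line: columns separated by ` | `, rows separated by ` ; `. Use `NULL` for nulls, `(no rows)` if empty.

LEFT JOIN keeps every students row; unmatched ones get NULL for enrollments columns.
Group by students.id and compute SUM(e.grade). SUM over an all-NULL group is NULL.
  1: ids {7, 8, 12} → SUM(e.grade)=197
  2: ids {9} → SUM(e.grade)=63
  3: ids {1, 2, 3, 4, 6} → SUM(e.grade)=360
  4: ids {5, 10, 11, 13} → SUM(e.grade)=263

Sol | 197 ; Pia | 63 ; Alice | 360 ; Tara | 263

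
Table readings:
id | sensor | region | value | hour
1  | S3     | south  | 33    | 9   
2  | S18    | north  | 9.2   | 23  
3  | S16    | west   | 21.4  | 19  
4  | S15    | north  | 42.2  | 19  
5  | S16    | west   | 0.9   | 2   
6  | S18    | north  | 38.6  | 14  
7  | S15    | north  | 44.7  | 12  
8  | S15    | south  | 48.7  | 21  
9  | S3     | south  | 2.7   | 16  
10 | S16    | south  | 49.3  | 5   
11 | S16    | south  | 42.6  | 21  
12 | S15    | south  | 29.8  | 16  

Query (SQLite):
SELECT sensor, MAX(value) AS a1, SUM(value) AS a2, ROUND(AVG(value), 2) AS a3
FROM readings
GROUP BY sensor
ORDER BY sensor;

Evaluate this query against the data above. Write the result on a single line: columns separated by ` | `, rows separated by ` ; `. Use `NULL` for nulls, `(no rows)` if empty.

S15 | 48.7 | 165.4 | 41.35 ; S16 | 49.3 | 114.2 | 28.55 ; S18 | 38.6 | 47.8 | 23.9 ; S3 | 33 | 35.7 | 17.85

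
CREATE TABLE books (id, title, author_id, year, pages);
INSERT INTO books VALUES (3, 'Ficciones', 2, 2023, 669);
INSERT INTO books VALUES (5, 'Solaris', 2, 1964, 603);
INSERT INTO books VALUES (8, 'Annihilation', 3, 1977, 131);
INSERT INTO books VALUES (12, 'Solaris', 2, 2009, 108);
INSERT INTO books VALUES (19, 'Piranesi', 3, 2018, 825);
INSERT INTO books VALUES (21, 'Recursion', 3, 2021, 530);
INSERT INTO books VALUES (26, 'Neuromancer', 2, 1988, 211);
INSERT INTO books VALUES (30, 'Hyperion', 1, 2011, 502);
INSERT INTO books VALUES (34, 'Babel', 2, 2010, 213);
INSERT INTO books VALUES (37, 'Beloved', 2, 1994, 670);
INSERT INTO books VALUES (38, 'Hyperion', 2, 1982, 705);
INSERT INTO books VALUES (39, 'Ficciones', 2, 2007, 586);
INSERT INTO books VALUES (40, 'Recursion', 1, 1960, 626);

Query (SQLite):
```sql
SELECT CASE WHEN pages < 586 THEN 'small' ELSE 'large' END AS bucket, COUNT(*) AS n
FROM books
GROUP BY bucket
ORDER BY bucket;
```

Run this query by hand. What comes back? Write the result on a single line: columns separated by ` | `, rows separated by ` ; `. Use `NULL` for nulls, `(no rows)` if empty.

Bucket rows by pages < 586 → 'small' else 'large'; count each bucket.

large | 7 ; small | 6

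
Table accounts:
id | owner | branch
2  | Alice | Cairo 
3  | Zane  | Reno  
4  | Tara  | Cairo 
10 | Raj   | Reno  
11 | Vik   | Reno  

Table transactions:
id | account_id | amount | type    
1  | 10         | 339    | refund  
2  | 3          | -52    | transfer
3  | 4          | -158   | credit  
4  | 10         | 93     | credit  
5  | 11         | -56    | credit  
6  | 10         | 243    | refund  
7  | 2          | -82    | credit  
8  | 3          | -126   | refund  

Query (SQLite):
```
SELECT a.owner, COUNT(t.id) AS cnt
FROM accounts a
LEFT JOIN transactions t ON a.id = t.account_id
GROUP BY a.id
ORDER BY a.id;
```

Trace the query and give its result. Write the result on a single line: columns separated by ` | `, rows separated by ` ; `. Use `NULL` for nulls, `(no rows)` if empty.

Alice | 1 ; Zane | 2 ; Tara | 1 ; Raj | 3 ; Vik | 1

LEFT JOIN keeps every accounts row; unmatched ones get NULL for transactions columns.
Group by accounts.id and compute COUNT(t.id). COUNT(col) of an all-NULL group is 0.
  2: ids {7} → COUNT(t.id)=1
  3: ids {2, 8} → COUNT(t.id)=2
  4: ids {3} → COUNT(t.id)=1
  10: ids {1, 4, 6} → COUNT(t.id)=3
  11: ids {5} → COUNT(t.id)=1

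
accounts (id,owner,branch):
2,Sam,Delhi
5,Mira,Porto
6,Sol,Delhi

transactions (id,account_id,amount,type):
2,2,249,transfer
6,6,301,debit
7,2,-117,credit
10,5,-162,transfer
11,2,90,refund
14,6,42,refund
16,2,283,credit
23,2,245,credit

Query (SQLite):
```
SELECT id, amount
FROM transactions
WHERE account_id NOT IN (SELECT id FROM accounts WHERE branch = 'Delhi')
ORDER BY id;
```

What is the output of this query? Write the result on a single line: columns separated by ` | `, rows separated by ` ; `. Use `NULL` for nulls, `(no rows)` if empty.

Inner query: accounts.id where branch = 'Delhi'.
Outer: keep transactions rows whose account_id is not in that set.
Inner query → {2, 6}

10 | -162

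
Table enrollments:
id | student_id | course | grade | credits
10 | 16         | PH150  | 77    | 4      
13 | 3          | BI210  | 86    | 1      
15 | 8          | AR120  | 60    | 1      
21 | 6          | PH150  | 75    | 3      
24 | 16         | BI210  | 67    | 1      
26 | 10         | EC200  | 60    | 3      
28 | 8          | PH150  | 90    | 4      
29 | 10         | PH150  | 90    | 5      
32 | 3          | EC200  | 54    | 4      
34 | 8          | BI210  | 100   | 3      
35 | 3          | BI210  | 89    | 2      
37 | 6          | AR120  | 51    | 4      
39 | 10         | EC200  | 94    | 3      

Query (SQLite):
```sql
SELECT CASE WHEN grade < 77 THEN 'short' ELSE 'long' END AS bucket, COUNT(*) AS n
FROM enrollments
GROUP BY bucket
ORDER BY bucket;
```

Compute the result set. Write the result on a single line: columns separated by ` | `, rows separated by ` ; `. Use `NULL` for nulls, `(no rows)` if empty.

Bucket rows by grade < 77 → 'short' else 'long'; count each bucket.

long | 7 ; short | 6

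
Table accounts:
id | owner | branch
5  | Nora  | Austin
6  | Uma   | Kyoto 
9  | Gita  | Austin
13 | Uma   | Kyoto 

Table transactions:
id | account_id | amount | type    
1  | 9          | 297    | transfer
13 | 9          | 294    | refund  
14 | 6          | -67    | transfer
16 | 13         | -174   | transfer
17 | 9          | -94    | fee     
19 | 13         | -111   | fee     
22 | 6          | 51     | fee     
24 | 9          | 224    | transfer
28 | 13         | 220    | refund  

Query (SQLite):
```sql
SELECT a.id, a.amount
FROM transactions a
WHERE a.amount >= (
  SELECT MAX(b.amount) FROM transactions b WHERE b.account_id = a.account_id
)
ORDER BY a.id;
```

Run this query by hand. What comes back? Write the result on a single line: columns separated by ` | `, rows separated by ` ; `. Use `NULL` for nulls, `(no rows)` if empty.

For each transactions row a, compute MAX(amount) over rows sharing a.account_id.
Keep row a if a.amount >= that per-group MAX.
  account_id=6: MAX(amount) = 51
  account_id=9: MAX(amount) = 297
  account_id=13: MAX(amount) = 220

1 | 297 ; 22 | 51 ; 28 | 220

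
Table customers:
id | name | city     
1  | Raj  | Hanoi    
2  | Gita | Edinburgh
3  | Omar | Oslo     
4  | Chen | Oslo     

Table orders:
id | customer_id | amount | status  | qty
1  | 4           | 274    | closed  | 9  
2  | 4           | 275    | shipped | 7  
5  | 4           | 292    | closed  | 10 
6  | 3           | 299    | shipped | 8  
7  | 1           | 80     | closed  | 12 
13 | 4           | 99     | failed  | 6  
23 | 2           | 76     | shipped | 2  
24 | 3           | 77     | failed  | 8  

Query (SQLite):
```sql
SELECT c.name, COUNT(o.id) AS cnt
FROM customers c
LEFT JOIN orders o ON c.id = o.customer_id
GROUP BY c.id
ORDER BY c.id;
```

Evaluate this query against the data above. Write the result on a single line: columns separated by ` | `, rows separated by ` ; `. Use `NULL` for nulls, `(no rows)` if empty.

Raj | 1 ; Gita | 1 ; Omar | 2 ; Chen | 4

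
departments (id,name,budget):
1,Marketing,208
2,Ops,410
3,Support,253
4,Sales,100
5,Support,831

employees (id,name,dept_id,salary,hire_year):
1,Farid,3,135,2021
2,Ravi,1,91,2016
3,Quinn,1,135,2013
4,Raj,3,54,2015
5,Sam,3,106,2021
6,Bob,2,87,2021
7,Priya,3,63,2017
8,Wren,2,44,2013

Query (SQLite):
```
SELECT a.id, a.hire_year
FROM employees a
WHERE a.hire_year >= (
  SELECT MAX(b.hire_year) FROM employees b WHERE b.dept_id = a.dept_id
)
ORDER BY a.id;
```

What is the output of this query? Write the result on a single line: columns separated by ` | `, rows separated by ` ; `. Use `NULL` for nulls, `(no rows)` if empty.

1 | 2021 ; 2 | 2016 ; 5 | 2021 ; 6 | 2021

For each employees row a, compute MAX(hire_year) over rows sharing a.dept_id.
Keep row a if a.hire_year >= that per-group MAX.
  dept_id=1: MAX(hire_year) = 2016
  dept_id=2: MAX(hire_year) = 2021
  dept_id=3: MAX(hire_year) = 2021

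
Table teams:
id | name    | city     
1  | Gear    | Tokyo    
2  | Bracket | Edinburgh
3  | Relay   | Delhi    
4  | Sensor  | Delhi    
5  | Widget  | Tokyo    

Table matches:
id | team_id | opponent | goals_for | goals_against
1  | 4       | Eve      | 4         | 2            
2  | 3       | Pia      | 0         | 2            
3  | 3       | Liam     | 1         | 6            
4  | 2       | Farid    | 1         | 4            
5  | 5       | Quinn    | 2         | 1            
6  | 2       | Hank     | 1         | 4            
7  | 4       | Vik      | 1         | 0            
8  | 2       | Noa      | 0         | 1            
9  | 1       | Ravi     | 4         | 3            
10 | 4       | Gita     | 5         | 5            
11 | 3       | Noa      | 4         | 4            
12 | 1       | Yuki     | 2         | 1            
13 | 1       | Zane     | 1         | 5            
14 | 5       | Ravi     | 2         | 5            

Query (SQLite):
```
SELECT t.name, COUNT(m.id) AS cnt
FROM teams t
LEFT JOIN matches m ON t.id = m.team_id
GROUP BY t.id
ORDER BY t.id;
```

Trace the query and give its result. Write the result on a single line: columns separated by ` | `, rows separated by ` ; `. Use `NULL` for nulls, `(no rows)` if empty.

LEFT JOIN keeps every teams row; unmatched ones get NULL for matches columns.
Group by teams.id and compute COUNT(m.id). COUNT(col) of an all-NULL group is 0.
  1: ids {9, 12, 13} → COUNT(m.id)=3
  2: ids {4, 6, 8} → COUNT(m.id)=3
  3: ids {2, 3, 11} → COUNT(m.id)=3
  4: ids {1, 7, 10} → COUNT(m.id)=3
  5: ids {5, 14} → COUNT(m.id)=2

Gear | 3 ; Bracket | 3 ; Relay | 3 ; Sensor | 3 ; Widget | 2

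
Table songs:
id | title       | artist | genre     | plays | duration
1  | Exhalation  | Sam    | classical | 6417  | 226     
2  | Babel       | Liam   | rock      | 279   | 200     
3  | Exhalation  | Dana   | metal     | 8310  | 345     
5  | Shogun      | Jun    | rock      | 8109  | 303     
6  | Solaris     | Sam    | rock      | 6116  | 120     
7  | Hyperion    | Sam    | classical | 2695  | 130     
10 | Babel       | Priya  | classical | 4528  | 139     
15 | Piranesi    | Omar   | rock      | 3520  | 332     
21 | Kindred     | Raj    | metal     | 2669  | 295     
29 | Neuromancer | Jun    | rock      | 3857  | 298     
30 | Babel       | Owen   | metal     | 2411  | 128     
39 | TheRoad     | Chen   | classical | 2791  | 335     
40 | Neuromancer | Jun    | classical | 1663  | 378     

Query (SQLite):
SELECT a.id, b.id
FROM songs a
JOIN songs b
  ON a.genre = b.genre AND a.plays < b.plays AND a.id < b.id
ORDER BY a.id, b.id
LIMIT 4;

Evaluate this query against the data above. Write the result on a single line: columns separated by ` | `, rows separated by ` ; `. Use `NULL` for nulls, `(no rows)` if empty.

Pairs (a,b) with same genre, a.plays < b.plays, a.id < b.id.
genre groups: classical:{1,7,10,39,40} metal:{3,21,30} rock:{2,5,6,15,29}
Ordered by (a.id, b.id); first 4.

2 | 5 ; 2 | 6 ; 2 | 15 ; 2 | 29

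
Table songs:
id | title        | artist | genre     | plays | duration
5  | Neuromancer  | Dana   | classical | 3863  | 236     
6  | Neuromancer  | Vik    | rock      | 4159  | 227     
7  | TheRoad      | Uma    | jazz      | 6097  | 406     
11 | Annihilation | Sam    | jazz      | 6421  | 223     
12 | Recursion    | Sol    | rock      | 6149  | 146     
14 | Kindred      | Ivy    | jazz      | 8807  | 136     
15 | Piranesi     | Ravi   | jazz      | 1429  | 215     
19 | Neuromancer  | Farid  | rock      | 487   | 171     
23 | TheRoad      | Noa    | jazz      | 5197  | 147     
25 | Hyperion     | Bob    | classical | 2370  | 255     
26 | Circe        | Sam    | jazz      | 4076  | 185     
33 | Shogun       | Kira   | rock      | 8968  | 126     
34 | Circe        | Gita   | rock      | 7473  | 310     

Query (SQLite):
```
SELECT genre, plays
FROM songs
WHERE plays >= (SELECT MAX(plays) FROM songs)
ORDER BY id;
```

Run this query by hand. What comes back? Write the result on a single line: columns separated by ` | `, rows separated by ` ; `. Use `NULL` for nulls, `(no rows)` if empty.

rock | 8968

Scalar subquery: MAX(plays) over all songs rows = 8968.
Keep rows where plays >= that value.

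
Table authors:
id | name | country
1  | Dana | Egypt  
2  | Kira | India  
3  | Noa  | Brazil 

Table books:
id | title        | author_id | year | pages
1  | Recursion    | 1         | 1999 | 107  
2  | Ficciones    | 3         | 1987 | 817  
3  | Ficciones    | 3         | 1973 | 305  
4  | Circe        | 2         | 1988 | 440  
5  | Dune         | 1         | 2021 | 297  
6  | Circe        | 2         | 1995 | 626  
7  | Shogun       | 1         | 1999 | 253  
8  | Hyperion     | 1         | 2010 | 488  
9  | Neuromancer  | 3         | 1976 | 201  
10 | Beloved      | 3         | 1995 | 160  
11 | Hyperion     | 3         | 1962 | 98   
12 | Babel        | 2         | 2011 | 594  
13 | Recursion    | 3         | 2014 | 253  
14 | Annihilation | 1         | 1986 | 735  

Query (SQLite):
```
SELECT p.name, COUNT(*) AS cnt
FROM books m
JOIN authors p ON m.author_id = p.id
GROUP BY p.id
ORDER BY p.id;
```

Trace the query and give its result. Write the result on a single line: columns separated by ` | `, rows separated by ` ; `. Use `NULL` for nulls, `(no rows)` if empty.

Join each books row to its authors via author_id.
Group joined rows by authors.id; compute COUNT(*) per group.
  1: ids {1, 5, 7, 8, 14} → COUNT(*)=5
  2: ids {4, 6, 12} → COUNT(*)=3
  3: ids {2, 3, 9, 10, 11, 13} → COUNT(*)=6

Dana | 5 ; Kira | 3 ; Noa | 6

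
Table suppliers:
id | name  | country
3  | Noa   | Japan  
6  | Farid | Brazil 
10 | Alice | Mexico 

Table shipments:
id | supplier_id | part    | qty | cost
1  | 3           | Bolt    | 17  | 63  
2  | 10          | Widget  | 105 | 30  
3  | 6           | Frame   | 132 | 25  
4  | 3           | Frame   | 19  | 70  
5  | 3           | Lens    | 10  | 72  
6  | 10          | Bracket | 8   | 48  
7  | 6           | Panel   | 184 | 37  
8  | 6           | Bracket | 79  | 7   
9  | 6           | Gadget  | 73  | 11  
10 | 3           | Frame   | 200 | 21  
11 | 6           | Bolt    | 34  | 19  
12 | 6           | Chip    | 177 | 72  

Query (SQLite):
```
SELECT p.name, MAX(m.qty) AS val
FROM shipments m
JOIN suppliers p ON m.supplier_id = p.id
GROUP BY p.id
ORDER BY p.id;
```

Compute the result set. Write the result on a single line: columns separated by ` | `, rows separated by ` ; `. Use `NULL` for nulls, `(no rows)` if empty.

Noa | 200 ; Farid | 184 ; Alice | 105

Join each shipments row to its suppliers via supplier_id.
Group joined rows by suppliers.id; compute MAX(m.qty) per group.
  3: ids {1, 4, 5, 10} → MAX(m.qty)=200
  6: ids {3, 7, 8, 9, 11, 12} → MAX(m.qty)=184
  10: ids {2, 6} → MAX(m.qty)=105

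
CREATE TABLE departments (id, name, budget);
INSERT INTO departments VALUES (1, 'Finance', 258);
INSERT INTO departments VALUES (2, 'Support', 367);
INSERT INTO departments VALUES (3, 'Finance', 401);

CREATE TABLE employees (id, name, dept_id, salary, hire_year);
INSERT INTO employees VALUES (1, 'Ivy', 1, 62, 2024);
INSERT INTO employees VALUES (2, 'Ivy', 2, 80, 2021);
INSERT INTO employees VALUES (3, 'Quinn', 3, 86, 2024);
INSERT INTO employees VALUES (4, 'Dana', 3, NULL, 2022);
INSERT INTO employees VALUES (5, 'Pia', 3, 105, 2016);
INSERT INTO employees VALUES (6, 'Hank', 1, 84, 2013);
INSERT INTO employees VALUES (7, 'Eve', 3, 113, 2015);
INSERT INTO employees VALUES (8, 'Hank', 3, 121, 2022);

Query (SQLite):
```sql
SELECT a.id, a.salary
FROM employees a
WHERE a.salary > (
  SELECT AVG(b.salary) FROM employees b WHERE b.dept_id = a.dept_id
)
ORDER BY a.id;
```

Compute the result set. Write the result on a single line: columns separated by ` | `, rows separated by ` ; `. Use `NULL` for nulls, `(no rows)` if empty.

For each employees row a, compute AVG(salary) over rows sharing a.dept_id.
Keep row a if a.salary > that per-group AVG.
  dept_id=1: AVG(salary) = 73.0
  dept_id=2: AVG(salary) = 80.0
  dept_id=3: AVG(salary) = 106.25

6 | 84 ; 7 | 113 ; 8 | 121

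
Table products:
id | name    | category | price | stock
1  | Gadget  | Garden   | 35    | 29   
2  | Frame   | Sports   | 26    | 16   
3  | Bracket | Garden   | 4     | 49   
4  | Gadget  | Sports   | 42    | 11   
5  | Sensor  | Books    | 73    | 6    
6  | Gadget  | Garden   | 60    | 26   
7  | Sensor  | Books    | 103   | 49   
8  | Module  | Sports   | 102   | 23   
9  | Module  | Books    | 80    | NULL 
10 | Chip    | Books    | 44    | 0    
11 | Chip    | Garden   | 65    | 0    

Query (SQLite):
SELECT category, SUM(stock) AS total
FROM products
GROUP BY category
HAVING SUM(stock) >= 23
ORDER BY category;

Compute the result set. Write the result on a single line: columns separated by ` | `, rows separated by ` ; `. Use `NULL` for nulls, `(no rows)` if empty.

Partition products by category; compute SUM(stock) within each group.
HAVING: keep groups where SUM(stock) >= 23.
  Books: ids {5, 7, 9, 10} → SUM(stock)=55
  Garden: ids {1, 3, 6, 11} → SUM(stock)=104
  Sports: ids {2, 4, 8} → SUM(stock)=50

Books | 55 ; Garden | 104 ; Sports | 50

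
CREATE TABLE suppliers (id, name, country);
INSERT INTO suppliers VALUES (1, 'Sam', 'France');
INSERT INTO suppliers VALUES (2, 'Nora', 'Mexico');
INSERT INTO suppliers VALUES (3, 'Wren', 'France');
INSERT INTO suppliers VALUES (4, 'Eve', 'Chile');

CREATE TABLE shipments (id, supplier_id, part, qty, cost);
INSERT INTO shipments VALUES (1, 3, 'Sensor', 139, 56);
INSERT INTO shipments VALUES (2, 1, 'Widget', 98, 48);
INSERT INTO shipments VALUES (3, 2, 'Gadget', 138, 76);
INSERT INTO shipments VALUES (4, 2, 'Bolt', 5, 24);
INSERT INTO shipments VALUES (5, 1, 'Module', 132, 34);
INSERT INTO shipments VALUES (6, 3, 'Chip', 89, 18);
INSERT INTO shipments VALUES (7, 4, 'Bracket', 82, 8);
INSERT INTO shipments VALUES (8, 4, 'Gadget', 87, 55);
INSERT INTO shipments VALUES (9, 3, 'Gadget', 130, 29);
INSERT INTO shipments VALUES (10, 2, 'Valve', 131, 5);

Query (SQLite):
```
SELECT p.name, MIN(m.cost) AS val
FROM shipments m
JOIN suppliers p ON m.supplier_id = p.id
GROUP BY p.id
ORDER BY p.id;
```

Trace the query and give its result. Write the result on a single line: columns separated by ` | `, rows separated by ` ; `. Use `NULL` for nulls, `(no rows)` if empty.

Join each shipments row to its suppliers via supplier_id.
Group joined rows by suppliers.id; compute MIN(m.cost) per group.
  1: ids {2, 5} → MIN(m.cost)=34
  2: ids {3, 4, 10} → MIN(m.cost)=5
  3: ids {1, 6, 9} → MIN(m.cost)=18
  4: ids {7, 8} → MIN(m.cost)=8

Sam | 34 ; Nora | 5 ; Wren | 18 ; Eve | 8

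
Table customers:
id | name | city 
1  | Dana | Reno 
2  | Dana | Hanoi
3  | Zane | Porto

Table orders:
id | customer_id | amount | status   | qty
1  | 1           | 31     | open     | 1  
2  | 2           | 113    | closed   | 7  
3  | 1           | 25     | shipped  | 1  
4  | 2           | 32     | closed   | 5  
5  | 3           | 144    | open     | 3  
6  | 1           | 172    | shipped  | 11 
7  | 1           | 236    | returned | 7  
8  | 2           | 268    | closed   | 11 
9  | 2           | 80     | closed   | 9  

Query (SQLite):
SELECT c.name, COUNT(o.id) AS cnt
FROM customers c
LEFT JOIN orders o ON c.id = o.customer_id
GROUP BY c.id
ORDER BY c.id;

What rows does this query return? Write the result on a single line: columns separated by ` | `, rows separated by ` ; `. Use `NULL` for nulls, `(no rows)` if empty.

Dana | 4 ; Dana | 4 ; Zane | 1

LEFT JOIN keeps every customers row; unmatched ones get NULL for orders columns.
Group by customers.id and compute COUNT(o.id). COUNT(col) of an all-NULL group is 0.
  1: ids {1, 3, 6, 7} → COUNT(o.id)=4
  2: ids {2, 4, 8, 9} → COUNT(o.id)=4
  3: ids {5} → COUNT(o.id)=1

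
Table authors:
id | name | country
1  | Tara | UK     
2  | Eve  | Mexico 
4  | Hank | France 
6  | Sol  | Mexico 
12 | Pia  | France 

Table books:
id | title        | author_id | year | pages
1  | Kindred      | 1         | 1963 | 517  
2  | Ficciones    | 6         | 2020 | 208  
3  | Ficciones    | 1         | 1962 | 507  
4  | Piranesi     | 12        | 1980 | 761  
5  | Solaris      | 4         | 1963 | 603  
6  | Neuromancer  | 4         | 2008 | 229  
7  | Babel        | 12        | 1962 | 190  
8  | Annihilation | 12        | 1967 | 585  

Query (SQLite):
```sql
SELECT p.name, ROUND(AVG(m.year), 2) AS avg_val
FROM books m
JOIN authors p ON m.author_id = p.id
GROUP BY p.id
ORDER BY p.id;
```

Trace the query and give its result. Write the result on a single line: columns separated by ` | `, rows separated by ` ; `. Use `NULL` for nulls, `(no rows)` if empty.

Join each books row to its authors via author_id.
Group joined rows by authors.id; compute ROUND(AVG(m.year), 2) per group.
  1: ids {1, 3} → ROUND(AVG(m.year), 2)=1962.5
  4: ids {5, 6} → ROUND(AVG(m.year), 2)=1985.5
  6: ids {2} → ROUND(AVG(m.year), 2)=2020
  12: ids {4, 7, 8} → ROUND(AVG(m.year), 2)=1969.67

Tara | 1962.5 ; Hank | 1985.5 ; Sol | 2020 ; Pia | 1969.67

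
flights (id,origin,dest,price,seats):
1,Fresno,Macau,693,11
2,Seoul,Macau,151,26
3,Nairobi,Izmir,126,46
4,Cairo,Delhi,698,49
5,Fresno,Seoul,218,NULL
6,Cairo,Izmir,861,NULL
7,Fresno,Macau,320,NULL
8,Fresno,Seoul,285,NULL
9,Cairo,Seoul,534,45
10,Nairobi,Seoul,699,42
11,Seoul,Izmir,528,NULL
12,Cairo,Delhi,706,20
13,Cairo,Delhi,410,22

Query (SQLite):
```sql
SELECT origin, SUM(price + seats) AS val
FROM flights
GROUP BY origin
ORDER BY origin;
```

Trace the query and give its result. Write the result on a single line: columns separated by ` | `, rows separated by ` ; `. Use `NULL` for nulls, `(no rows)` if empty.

Cairo | 2484 ; Fresno | 704 ; Nairobi | 913 ; Seoul | 177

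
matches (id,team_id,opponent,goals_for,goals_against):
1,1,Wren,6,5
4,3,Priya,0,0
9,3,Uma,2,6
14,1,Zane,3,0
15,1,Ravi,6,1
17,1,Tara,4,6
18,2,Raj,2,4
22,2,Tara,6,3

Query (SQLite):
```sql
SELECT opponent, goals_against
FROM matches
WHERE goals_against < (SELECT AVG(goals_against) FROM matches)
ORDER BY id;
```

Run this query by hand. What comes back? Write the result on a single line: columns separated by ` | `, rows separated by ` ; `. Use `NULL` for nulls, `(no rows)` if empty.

Scalar subquery: AVG(goals_against) over all matches rows = 3.125.
Keep rows where goals_against < that value.

Priya | 0 ; Zane | 0 ; Ravi | 1 ; Tara | 3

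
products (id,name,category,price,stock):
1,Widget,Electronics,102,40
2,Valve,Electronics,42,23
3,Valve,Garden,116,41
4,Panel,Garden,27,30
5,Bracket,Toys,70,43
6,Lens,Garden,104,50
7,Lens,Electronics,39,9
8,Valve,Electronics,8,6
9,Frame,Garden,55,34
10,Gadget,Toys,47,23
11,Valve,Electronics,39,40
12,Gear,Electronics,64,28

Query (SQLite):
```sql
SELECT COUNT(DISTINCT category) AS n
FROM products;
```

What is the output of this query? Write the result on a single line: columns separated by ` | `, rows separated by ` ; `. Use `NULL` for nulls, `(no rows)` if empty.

Count distinct non-NULL category values.

3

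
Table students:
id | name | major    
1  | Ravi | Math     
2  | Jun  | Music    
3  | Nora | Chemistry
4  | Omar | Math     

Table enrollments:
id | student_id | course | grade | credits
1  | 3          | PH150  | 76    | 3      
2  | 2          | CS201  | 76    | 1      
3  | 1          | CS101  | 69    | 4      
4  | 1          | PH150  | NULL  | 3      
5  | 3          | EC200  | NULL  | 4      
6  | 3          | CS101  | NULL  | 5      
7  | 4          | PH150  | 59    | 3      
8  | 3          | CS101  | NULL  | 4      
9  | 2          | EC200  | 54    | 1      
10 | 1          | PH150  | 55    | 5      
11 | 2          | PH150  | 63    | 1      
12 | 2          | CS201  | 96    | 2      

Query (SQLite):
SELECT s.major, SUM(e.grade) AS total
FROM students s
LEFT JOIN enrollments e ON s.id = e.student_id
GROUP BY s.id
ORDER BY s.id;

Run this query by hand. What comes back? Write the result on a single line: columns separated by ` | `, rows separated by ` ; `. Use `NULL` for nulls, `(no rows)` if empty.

Math | 124 ; Music | 289 ; Chemistry | 76 ; Math | 59

LEFT JOIN keeps every students row; unmatched ones get NULL for enrollments columns.
Group by students.id and compute SUM(e.grade). SUM over an all-NULL group is NULL.
  1: ids {3, 4, 10} → SUM(e.grade)=124
  2: ids {2, 9, 11, 12} → SUM(e.grade)=289
  3: ids {1, 5, 6, 8} → SUM(e.grade)=76
  4: ids {7} → SUM(e.grade)=59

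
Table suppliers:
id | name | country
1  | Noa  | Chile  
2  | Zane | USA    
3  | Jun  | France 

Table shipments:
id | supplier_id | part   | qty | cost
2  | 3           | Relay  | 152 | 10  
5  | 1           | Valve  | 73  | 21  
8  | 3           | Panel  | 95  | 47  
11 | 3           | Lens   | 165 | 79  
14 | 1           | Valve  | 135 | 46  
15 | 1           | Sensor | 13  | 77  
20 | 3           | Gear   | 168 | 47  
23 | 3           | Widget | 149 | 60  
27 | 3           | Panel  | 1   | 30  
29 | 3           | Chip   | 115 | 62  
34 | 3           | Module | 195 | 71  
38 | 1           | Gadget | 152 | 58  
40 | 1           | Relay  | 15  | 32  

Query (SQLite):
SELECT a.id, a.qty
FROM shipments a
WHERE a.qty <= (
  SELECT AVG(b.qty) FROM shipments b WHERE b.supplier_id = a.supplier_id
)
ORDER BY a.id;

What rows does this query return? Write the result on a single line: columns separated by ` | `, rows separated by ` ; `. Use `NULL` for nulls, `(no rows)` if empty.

5 | 73 ; 8 | 95 ; 15 | 13 ; 27 | 1 ; 29 | 115 ; 40 | 15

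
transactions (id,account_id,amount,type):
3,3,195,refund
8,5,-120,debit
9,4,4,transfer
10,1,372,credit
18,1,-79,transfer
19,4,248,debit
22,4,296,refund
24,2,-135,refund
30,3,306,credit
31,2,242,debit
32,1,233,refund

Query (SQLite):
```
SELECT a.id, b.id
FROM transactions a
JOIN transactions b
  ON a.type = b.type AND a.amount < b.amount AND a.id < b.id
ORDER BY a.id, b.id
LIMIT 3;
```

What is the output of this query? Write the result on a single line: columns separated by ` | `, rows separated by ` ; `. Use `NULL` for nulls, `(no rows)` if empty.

Pairs (a,b) with same type, a.amount < b.amount, a.id < b.id.
type groups: credit:{10,30} debit:{8,19,31} refund:{3,22,24,32} transfer:{9,18}
Ordered by (a.id, b.id); first 3.

3 | 22 ; 3 | 32 ; 8 | 19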